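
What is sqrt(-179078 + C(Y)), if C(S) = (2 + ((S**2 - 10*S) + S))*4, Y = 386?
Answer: sqrt(403018) ≈ 634.84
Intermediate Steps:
C(S) = 8 - 36*S + 4*S**2 (C(S) = (2 + (S**2 - 9*S))*4 = (2 + S**2 - 9*S)*4 = 8 - 36*S + 4*S**2)
sqrt(-179078 + C(Y)) = sqrt(-179078 + (8 - 36*386 + 4*386**2)) = sqrt(-179078 + (8 - 13896 + 4*148996)) = sqrt(-179078 + (8 - 13896 + 595984)) = sqrt(-179078 + 582096) = sqrt(403018)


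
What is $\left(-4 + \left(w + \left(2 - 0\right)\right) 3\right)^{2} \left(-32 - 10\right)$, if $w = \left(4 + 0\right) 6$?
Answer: $-229992$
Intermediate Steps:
$w = 24$ ($w = 4 \cdot 6 = 24$)
$\left(-4 + \left(w + \left(2 - 0\right)\right) 3\right)^{2} \left(-32 - 10\right) = \left(-4 + \left(24 + \left(2 - 0\right)\right) 3\right)^{2} \left(-32 - 10\right) = \left(-4 + \left(24 + \left(2 + 0\right)\right) 3\right)^{2} \left(-42\right) = \left(-4 + \left(24 + 2\right) 3\right)^{2} \left(-42\right) = \left(-4 + 26 \cdot 3\right)^{2} \left(-42\right) = \left(-4 + 78\right)^{2} \left(-42\right) = 74^{2} \left(-42\right) = 5476 \left(-42\right) = -229992$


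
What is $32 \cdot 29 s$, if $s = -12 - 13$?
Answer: $-23200$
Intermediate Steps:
$s = -25$
$32 \cdot 29 s = 32 \cdot 29 \left(-25\right) = 928 \left(-25\right) = -23200$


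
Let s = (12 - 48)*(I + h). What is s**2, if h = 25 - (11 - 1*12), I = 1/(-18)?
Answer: 872356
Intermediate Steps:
I = -1/18 ≈ -0.055556
h = 26 (h = 25 - (11 - 12) = 25 - 1*(-1) = 25 + 1 = 26)
s = -934 (s = (12 - 48)*(-1/18 + 26) = -36*467/18 = -934)
s**2 = (-934)**2 = 872356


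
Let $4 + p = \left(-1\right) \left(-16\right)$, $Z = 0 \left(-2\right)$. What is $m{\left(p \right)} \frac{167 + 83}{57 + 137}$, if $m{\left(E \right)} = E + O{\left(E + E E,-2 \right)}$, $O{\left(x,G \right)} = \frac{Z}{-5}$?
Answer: $\frac{1500}{97} \approx 15.464$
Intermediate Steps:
$Z = 0$
$p = 12$ ($p = -4 - -16 = -4 + 16 = 12$)
$O{\left(x,G \right)} = 0$ ($O{\left(x,G \right)} = \frac{0}{-5} = 0 \left(- \frac{1}{5}\right) = 0$)
$m{\left(E \right)} = E$ ($m{\left(E \right)} = E + 0 = E$)
$m{\left(p \right)} \frac{167 + 83}{57 + 137} = 12 \frac{167 + 83}{57 + 137} = 12 \cdot \frac{250}{194} = 12 \cdot 250 \cdot \frac{1}{194} = 12 \cdot \frac{125}{97} = \frac{1500}{97}$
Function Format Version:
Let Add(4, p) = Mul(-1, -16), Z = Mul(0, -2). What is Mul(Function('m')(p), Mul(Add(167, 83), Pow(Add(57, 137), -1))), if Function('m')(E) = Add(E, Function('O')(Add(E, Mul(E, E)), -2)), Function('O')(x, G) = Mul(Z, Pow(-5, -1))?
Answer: Rational(1500, 97) ≈ 15.464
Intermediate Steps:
Z = 0
p = 12 (p = Add(-4, Mul(-1, -16)) = Add(-4, 16) = 12)
Function('O')(x, G) = 0 (Function('O')(x, G) = Mul(0, Pow(-5, -1)) = Mul(0, Rational(-1, 5)) = 0)
Function('m')(E) = E (Function('m')(E) = Add(E, 0) = E)
Mul(Function('m')(p), Mul(Add(167, 83), Pow(Add(57, 137), -1))) = Mul(12, Mul(Add(167, 83), Pow(Add(57, 137), -1))) = Mul(12, Mul(250, Pow(194, -1))) = Mul(12, Mul(250, Rational(1, 194))) = Mul(12, Rational(125, 97)) = Rational(1500, 97)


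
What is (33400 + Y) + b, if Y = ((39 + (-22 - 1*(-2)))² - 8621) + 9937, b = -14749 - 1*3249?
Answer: 17079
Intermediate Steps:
b = -17998 (b = -14749 - 3249 = -17998)
Y = 1677 (Y = ((39 + (-22 + 2))² - 8621) + 9937 = ((39 - 20)² - 8621) + 9937 = (19² - 8621) + 9937 = (361 - 8621) + 9937 = -8260 + 9937 = 1677)
(33400 + Y) + b = (33400 + 1677) - 17998 = 35077 - 17998 = 17079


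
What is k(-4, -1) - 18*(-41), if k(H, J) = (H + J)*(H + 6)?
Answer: 728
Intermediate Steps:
k(H, J) = (6 + H)*(H + J) (k(H, J) = (H + J)*(6 + H) = (6 + H)*(H + J))
k(-4, -1) - 18*(-41) = ((-4)**2 + 6*(-4) + 6*(-1) - 4*(-1)) - 18*(-41) = (16 - 24 - 6 + 4) + 738 = -10 + 738 = 728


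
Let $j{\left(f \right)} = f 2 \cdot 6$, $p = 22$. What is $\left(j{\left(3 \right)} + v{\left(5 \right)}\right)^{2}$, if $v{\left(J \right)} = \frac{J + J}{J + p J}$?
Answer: $\frac{688900}{529} \approx 1302.3$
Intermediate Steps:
$j{\left(f \right)} = 12 f$ ($j{\left(f \right)} = 2 f 6 = 12 f$)
$v{\left(J \right)} = \frac{2}{23}$ ($v{\left(J \right)} = \frac{J + J}{J + 22 J} = \frac{2 J}{23 J} = 2 J \frac{1}{23 J} = \frac{2}{23}$)
$\left(j{\left(3 \right)} + v{\left(5 \right)}\right)^{2} = \left(12 \cdot 3 + \frac{2}{23}\right)^{2} = \left(36 + \frac{2}{23}\right)^{2} = \left(\frac{830}{23}\right)^{2} = \frac{688900}{529}$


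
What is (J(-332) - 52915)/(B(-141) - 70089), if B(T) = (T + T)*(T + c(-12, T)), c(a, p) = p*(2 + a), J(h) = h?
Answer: 17749/142649 ≈ 0.12442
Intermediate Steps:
B(T) = -18*T**2 (B(T) = (T + T)*(T + T*(2 - 12)) = (2*T)*(T + T*(-10)) = (2*T)*(T - 10*T) = (2*T)*(-9*T) = -18*T**2)
(J(-332) - 52915)/(B(-141) - 70089) = (-332 - 52915)/(-18*(-141)**2 - 70089) = -53247/(-18*19881 - 70089) = -53247/(-357858 - 70089) = -53247/(-427947) = -53247*(-1/427947) = 17749/142649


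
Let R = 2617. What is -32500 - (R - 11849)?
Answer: -23268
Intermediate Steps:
-32500 - (R - 11849) = -32500 - (2617 - 11849) = -32500 - 1*(-9232) = -32500 + 9232 = -23268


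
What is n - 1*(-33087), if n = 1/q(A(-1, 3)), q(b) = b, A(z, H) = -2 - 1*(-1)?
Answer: 33086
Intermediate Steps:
A(z, H) = -1 (A(z, H) = -2 + 1 = -1)
n = -1 (n = 1/(-1) = -1)
n - 1*(-33087) = -1 - 1*(-33087) = -1 + 33087 = 33086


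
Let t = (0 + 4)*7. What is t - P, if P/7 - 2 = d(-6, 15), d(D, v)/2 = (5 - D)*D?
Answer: 938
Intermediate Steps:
d(D, v) = 2*D*(5 - D) (d(D, v) = 2*((5 - D)*D) = 2*(D*(5 - D)) = 2*D*(5 - D))
t = 28 (t = 4*7 = 28)
P = -910 (P = 14 + 7*(2*(-6)*(5 - 1*(-6))) = 14 + 7*(2*(-6)*(5 + 6)) = 14 + 7*(2*(-6)*11) = 14 + 7*(-132) = 14 - 924 = -910)
t - P = 28 - 1*(-910) = 28 + 910 = 938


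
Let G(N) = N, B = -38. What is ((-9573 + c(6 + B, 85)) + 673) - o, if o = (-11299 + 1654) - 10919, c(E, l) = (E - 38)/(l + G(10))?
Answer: 221602/19 ≈ 11663.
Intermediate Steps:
c(E, l) = (-38 + E)/(10 + l) (c(E, l) = (E - 38)/(l + 10) = (-38 + E)/(10 + l))
o = -20564 (o = -9645 - 10919 = -20564)
((-9573 + c(6 + B, 85)) + 673) - o = ((-9573 + (-38 + (6 - 38))/(10 + 85)) + 673) - 1*(-20564) = ((-9573 + (-38 - 32)/95) + 673) + 20564 = ((-9573 + (1/95)*(-70)) + 673) + 20564 = ((-9573 - 14/19) + 673) + 20564 = (-181901/19 + 673) + 20564 = -169114/19 + 20564 = 221602/19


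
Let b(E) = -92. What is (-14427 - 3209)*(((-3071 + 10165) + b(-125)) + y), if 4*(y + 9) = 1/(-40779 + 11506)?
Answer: -3610196581195/29273 ≈ -1.2333e+8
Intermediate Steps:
y = -1053829/117092 (y = -9 + 1/(4*(-40779 + 11506)) = -9 + (¼)/(-29273) = -9 + (¼)*(-1/29273) = -9 - 1/117092 = -1053829/117092 ≈ -9.0000)
(-14427 - 3209)*(((-3071 + 10165) + b(-125)) + y) = (-14427 - 3209)*(((-3071 + 10165) - 92) - 1053829/117092) = -17636*((7094 - 92) - 1053829/117092) = -17636*(7002 - 1053829/117092) = -17636*818824355/117092 = -3610196581195/29273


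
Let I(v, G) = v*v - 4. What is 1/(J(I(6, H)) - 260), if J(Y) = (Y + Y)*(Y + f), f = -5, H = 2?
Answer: 1/1468 ≈ 0.00068120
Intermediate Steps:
I(v, G) = -4 + v² (I(v, G) = v² - 4 = -4 + v²)
J(Y) = 2*Y*(-5 + Y) (J(Y) = (Y + Y)*(Y - 5) = (2*Y)*(-5 + Y) = 2*Y*(-5 + Y))
1/(J(I(6, H)) - 260) = 1/(2*(-4 + 6²)*(-5 + (-4 + 6²)) - 260) = 1/(2*(-4 + 36)*(-5 + (-4 + 36)) - 260) = 1/(2*32*(-5 + 32) - 260) = 1/(2*32*27 - 260) = 1/(1728 - 260) = 1/1468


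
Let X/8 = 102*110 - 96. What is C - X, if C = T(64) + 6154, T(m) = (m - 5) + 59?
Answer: -82720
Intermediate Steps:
T(m) = 54 + m (T(m) = (-5 + m) + 59 = 54 + m)
C = 6272 (C = (54 + 64) + 6154 = 118 + 6154 = 6272)
X = 88992 (X = 8*(102*110 - 96) = 8*(11220 - 96) = 8*11124 = 88992)
C - X = 6272 - 1*88992 = 6272 - 88992 = -82720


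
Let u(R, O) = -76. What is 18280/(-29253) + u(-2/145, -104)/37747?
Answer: -692238388/1104212991 ≈ -0.62691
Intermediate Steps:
18280/(-29253) + u(-2/145, -104)/37747 = 18280/(-29253) - 76/37747 = 18280*(-1/29253) - 76*1/37747 = -18280/29253 - 76/37747 = -692238388/1104212991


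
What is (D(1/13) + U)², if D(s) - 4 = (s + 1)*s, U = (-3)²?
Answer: 4888521/28561 ≈ 171.16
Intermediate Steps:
U = 9
D(s) = 4 + s*(1 + s) (D(s) = 4 + (s + 1)*s = 4 + (1 + s)*s = 4 + s*(1 + s))
(D(1/13) + U)² = ((4 + 1/13 + (1/13)²) + 9)² = ((4 + 1/13 + 1/169) + 9)² = (690/169 + 9)² = (2211/169)² = 4888521/28561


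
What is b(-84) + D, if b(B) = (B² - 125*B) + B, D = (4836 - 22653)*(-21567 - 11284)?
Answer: 585323739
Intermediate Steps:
D = 585306267 (D = -17817*(-32851) = 585306267)
b(B) = B² - 124*B
b(-84) + D = -84*(-124 - 84) + 585306267 = -84*(-208) + 585306267 = 17472 + 585306267 = 585323739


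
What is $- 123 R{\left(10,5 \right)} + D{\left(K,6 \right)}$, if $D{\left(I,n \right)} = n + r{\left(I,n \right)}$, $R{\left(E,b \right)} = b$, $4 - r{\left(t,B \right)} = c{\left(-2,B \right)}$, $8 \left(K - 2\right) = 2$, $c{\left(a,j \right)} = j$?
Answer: $-611$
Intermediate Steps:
$K = \frac{9}{4}$ ($K = 2 + \frac{1}{8} \cdot 2 = 2 + \frac{1}{4} = \frac{9}{4} \approx 2.25$)
$r{\left(t,B \right)} = 4 - B$
$D{\left(I,n \right)} = 4$ ($D{\left(I,n \right)} = n - \left(-4 + n\right) = 4$)
$- 123 R{\left(10,5 \right)} + D{\left(K,6 \right)} = \left(-123\right) 5 + 4 = -615 + 4 = -611$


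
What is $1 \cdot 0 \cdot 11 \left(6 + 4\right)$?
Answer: $0$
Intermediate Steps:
$1 \cdot 0 \cdot 11 \left(6 + 4\right) = 0 \cdot 11 \cdot 10 = 0 \cdot 10 = 0$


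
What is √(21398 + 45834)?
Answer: 4*√4202 ≈ 259.29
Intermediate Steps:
√(21398 + 45834) = √67232 = 4*√4202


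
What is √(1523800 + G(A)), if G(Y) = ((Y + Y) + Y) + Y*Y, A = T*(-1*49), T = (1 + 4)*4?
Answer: 2*√620315 ≈ 1575.2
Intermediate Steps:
T = 20 (T = 5*4 = 20)
A = -980 (A = 20*(-1*49) = 20*(-49) = -980)
G(Y) = Y² + 3*Y (G(Y) = (2*Y + Y) + Y² = 3*Y + Y² = Y² + 3*Y)
√(1523800 + G(A)) = √(1523800 - 980*(3 - 980)) = √(1523800 - 980*(-977)) = √(1523800 + 957460) = √2481260 = 2*√620315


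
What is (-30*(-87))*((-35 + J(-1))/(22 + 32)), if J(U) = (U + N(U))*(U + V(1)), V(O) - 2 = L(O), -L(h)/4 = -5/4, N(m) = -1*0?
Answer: -5945/3 ≈ -1981.7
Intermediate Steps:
N(m) = 0
L(h) = 5 (L(h) = -(-20)/4 = -4*(-5/4) = 5)
V(O) = 7 (V(O) = 2 + 5 = 7)
J(U) = U*(7 + U) (J(U) = (U + 0)*(U + 7) = U*(7 + U))
(-30*(-87))*((-35 + J(-1))/(22 + 32)) = (-30*(-87))*((-35 - (7 - 1))/(22 + 32)) = 2610*((-35 - 1*6)/54) = 2610*((-35 - 6)*(1/54)) = 2610*(-41*1/54) = 2610*(-41/54) = -5945/3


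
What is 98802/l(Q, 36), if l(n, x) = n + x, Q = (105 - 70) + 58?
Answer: 32934/43 ≈ 765.91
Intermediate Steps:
Q = 93 (Q = 35 + 58 = 93)
98802/l(Q, 36) = 98802/(93 + 36) = 98802/129 = 98802*(1/129) = 32934/43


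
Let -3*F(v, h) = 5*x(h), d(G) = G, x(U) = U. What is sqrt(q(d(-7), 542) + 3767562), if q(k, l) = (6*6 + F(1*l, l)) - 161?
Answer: sqrt(33898803)/3 ≈ 1940.8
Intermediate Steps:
F(v, h) = -5*h/3
q(k, l) = -125 - 5*l/3 (q(k, l) = (6*6 - 5*l/3) - 161 = (36 - 5*l/3) - 161 = -125 - 5*l/3)
sqrt(q(d(-7), 542) + 3767562) = sqrt((-125 - 5/3*542) + 3767562) = sqrt((-125 - 2710/3) + 3767562) = sqrt(-3085/3 + 3767562) = sqrt(11299601/3) = sqrt(33898803)/3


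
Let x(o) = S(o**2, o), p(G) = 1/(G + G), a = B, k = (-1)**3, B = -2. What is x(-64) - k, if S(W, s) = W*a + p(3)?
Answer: -49145/6 ≈ -8190.8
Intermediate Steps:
k = -1
a = -2
p(G) = 1/(2*G)
S(W, s) = 1/6 - 2*W (S(W, s) = W*(-2) + (1/2)/3 = -2*W + (1/2)*(1/3) = -2*W + 1/6 = 1/6 - 2*W)
x(o) = 1/6 - 2*o**2
x(-64) - k = (1/6 - 2*(-64)**2) - 1*(-1) = (1/6 - 2*4096) + 1 = (1/6 - 8192) + 1 = -49151/6 + 1 = -49145/6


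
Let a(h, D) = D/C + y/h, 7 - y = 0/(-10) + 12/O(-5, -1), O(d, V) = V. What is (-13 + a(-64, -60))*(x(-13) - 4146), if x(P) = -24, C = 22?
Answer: 23520885/352 ≈ 66821.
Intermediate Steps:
y = 19 (y = 7 - (0/(-10) + 12/(-1)) = 7 - (0*(-⅒) + 12*(-1)) = 7 - (0 - 12) = 7 - 1*(-12) = 7 + 12 = 19)
a(h, D) = 19/h + D/22 (a(h, D) = D/22 + 19/h = 19/h + D/22)
(-13 + a(-64, -60))*(x(-13) - 4146) = (-13 + (19/(-64) + (1/22)*(-60)))*(-24 - 4146) = (-13 + (19*(-1/64) - 30/11))*(-4170) = (-13 + (-19/64 - 30/11))*(-4170) = (-13 - 2129/704)*(-4170) = -11281/704*(-4170) = 23520885/352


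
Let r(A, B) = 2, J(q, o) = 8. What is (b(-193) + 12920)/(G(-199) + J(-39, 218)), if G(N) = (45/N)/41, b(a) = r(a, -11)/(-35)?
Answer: 3689483482/2282945 ≈ 1616.1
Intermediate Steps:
b(a) = -2/35 (b(a) = 2/(-35) = 2*(-1/35) = -2/35)
G(N) = 45/(41*N) (G(N) = (45/N)*(1/41) = 45/(41*N))
(b(-193) + 12920)/(G(-199) + J(-39, 218)) = (-2/35 + 12920)/((45/41)/(-199) + 8) = 452198/(35*((45/41)*(-1/199) + 8)) = 452198/(35*(-45/8159 + 8)) = 452198/(35*(65227/8159)) = (452198/35)*(8159/65227) = 3689483482/2282945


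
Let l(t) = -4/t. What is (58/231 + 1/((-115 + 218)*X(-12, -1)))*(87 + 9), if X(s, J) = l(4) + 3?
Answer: 194864/7931 ≈ 24.570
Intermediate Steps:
X(s, J) = 2 (X(s, J) = -4/4 + 3 = -4*¼ + 3 = -1 + 3 = 2)
(58/231 + 1/((-115 + 218)*X(-12, -1)))*(87 + 9) = (58/231 + 1/((-115 + 218)*2))*(87 + 9) = (58*(1/231) + (½)/103)*96 = (58/231 + (1/103)*(½))*96 = (58/231 + 1/206)*96 = (12179/47586)*96 = 194864/7931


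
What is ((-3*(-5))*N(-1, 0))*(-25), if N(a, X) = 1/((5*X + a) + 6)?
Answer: -75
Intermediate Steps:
N(a, X) = 1/(6 + a + 5*X) (N(a, X) = 1/((a + 5*X) + 6) = 1/(6 + a + 5*X))
((-3*(-5))*N(-1, 0))*(-25) = ((-3*(-5))/(6 - 1 + 5*0))*(-25) = (15/(6 - 1 + 0))*(-25) = (15/5)*(-25) = (15*(⅕))*(-25) = 3*(-25) = -75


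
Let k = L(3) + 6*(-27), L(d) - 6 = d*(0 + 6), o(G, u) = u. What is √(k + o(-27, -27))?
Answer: I*√165 ≈ 12.845*I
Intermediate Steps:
L(d) = 6 + 6*d (L(d) = 6 + d*(0 + 6) = 6 + d*6 = 6 + 6*d)
k = -138 (k = (6 + 6*3) + 6*(-27) = (6 + 18) - 162 = 24 - 162 = -138)
√(k + o(-27, -27)) = √(-138 - 27) = √(-165) = I*√165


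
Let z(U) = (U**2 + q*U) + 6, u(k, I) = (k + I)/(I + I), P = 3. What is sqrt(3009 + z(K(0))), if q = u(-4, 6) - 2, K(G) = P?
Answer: sqrt(12074)/2 ≈ 54.941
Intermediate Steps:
K(G) = 3
u(k, I) = (I + k)/(2*I) (u(k, I) = (I + k)/((2*I)) = (I + k)*(1/(2*I)) = (I + k)/(2*I))
q = -11/6 (q = (1/2)*(6 - 4)/6 - 2 = (1/2)*(1/6)*2 - 2 = 1/6 - 2 = -11/6 ≈ -1.8333)
z(U) = 6 + U**2 - 11*U/6 (z(U) = (U**2 - 11*U/6) + 6 = 6 + U**2 - 11*U/6)
sqrt(3009 + z(K(0))) = sqrt(3009 + (6 + 3**2 - 11/6*3)) = sqrt(3009 + (6 + 9 - 11/2)) = sqrt(3009 + 19/2) = sqrt(6037/2) = sqrt(12074)/2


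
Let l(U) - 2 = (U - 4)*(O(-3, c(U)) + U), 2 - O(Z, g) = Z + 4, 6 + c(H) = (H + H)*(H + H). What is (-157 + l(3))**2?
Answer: 25281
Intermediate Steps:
c(H) = -6 + 4*H**2 (c(H) = -6 + (H + H)*(H + H) = -6 + (2*H)*(2*H) = -6 + 4*H**2)
O(Z, g) = -2 - Z (O(Z, g) = 2 - (Z + 4) = 2 - (4 + Z) = 2 + (-4 - Z) = -2 - Z)
l(U) = 2 + (1 + U)*(-4 + U) (l(U) = 2 + (U - 4)*((-2 - 1*(-3)) + U) = 2 + (-4 + U)*((-2 + 3) + U) = 2 + (-4 + U)*(1 + U) = 2 + (1 + U)*(-4 + U))
(-157 + l(3))**2 = (-157 + (-2 + 3**2 - 3*3))**2 = (-157 + (-2 + 9 - 9))**2 = (-157 - 2)**2 = (-159)**2 = 25281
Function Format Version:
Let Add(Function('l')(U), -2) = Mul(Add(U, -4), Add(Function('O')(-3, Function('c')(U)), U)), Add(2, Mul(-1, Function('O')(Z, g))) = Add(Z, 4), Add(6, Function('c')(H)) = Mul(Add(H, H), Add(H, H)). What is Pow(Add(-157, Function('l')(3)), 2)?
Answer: 25281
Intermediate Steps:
Function('c')(H) = Add(-6, Mul(4, Pow(H, 2))) (Function('c')(H) = Add(-6, Mul(Add(H, H), Add(H, H))) = Add(-6, Mul(Mul(2, H), Mul(2, H))) = Add(-6, Mul(4, Pow(H, 2))))
Function('O')(Z, g) = Add(-2, Mul(-1, Z)) (Function('O')(Z, g) = Add(2, Mul(-1, Add(Z, 4))) = Add(2, Mul(-1, Add(4, Z))) = Add(2, Add(-4, Mul(-1, Z))) = Add(-2, Mul(-1, Z)))
Function('l')(U) = Add(2, Mul(Add(1, U), Add(-4, U))) (Function('l')(U) = Add(2, Mul(Add(U, -4), Add(Add(-2, Mul(-1, -3)), U))) = Add(2, Mul(Add(-4, U), Add(Add(-2, 3), U))) = Add(2, Mul(Add(-4, U), Add(1, U))) = Add(2, Mul(Add(1, U), Add(-4, U))))
Pow(Add(-157, Function('l')(3)), 2) = Pow(Add(-157, Add(-2, Pow(3, 2), Mul(-3, 3))), 2) = Pow(Add(-157, Add(-2, 9, -9)), 2) = Pow(Add(-157, -2), 2) = Pow(-159, 2) = 25281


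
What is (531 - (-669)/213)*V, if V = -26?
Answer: -986024/71 ≈ -13888.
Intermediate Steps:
(531 - (-669)/213)*V = (531 - (-669)/213)*(-26) = (531 - 1*(-223/71))*(-26) = (531 + 223/71)*(-26) = (37924/71)*(-26) = -986024/71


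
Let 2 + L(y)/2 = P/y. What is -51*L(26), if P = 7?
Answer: 2295/13 ≈ 176.54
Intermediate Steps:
L(y) = -4 + 14/y (L(y) = -4 + 2*(7/y) = -4 + 14/y)
-51*L(26) = -51*(-4 + 14/26) = -51*(-4 + 14*(1/26)) = -51*(-4 + 7/13) = -51*(-45/13) = 2295/13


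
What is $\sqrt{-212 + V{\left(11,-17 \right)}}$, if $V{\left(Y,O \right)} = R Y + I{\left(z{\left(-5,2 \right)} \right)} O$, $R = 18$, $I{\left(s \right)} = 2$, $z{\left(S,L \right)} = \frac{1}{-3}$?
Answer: $4 i \sqrt{3} \approx 6.9282 i$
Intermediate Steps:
$z{\left(S,L \right)} = - \frac{1}{3}$
$V{\left(Y,O \right)} = 2 O + 18 Y$ ($V{\left(Y,O \right)} = 18 Y + 2 O = 2 O + 18 Y$)
$\sqrt{-212 + V{\left(11,-17 \right)}} = \sqrt{-212 + \left(2 \left(-17\right) + 18 \cdot 11\right)} = \sqrt{-212 + \left(-34 + 198\right)} = \sqrt{-212 + 164} = \sqrt{-48} = 4 i \sqrt{3}$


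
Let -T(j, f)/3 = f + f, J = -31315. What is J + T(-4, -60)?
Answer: -30955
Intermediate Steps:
T(j, f) = -6*f (T(j, f) = -3*(f + f) = -6*f)
J + T(-4, -60) = -31315 - 6*(-60) = -31315 + 360 = -30955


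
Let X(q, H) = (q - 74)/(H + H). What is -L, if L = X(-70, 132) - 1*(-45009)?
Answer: -495093/11 ≈ -45008.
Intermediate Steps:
X(q, H) = (-74 + q)/(2*H) (X(q, H) = (-74 + q)/((2*H)) = (-74 + q)*(1/(2*H)) = (-74 + q)/(2*H))
L = 495093/11 (L = (½)*(-74 - 70)/132 - 1*(-45009) = (½)*(1/132)*(-144) + 45009 = -6/11 + 45009 = 495093/11 ≈ 45008.)
-L = -1*495093/11 = -495093/11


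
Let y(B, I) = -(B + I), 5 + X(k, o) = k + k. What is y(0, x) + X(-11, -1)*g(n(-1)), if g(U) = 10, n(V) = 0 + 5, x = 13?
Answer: -283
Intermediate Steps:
n(V) = 5
X(k, o) = -5 + 2*k (X(k, o) = -5 + (k + k) = -5 + 2*k)
y(B, I) = -B - I
y(0, x) + X(-11, -1)*g(n(-1)) = (-1*0 - 1*13) + (-5 + 2*(-11))*10 = (0 - 13) + (-5 - 22)*10 = -13 - 27*10 = -13 - 270 = -283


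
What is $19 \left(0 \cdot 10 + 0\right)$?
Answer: $0$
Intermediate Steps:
$19 \left(0 \cdot 10 + 0\right) = 19 \left(0 + 0\right) = 19 \cdot 0 = 0$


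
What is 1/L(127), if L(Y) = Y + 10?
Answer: 1/137 ≈ 0.0072993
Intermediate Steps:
L(Y) = 10 + Y
1/L(127) = 1/(10 + 127) = 1/137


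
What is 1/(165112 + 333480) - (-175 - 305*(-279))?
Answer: -42340432639/498592 ≈ -84920.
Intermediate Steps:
1/(165112 + 333480) - (-175 - 305*(-279)) = 1/498592 - (-175 + 85095) = 1/498592 - 1*84920 = 1/498592 - 84920 = -42340432639/498592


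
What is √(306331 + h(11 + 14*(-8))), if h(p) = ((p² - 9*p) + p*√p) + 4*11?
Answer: √(317485 - 101*I*√101) ≈ 563.46 - 0.901*I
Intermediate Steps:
h(p) = 44 + p² + p^(3/2) - 9*p (h(p) = ((p² - 9*p) + p^(3/2)) + 44 = (p² + p^(3/2) - 9*p) + 44 = 44 + p² + p^(3/2) - 9*p)
√(306331 + h(11 + 14*(-8))) = √(306331 + (44 + (11 + 14*(-8))² + (11 + 14*(-8))^(3/2) - 9*(11 + 14*(-8)))) = √(306331 + (44 + (11 - 112)² + (11 - 112)^(3/2) - 9*(11 - 112))) = √(306331 + (44 + (-101)² + (-101)^(3/2) - 9*(-101))) = √(306331 + (44 + 10201 - 101*I*√101 + 909)) = √(306331 + (11154 - 101*I*√101)) = √(317485 - 101*I*√101)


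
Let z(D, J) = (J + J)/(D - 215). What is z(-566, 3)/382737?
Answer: -2/99639199 ≈ -2.0072e-8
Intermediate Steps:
z(D, J) = 2*J/(-215 + D) (z(D, J) = (2*J)/(-215 + D) = 2*J/(-215 + D))
z(-566, 3)/382737 = (2*3/(-215 - 566))/382737 = (2*3/(-781))*(1/382737) = (2*3*(-1/781))*(1/382737) = -6/781*1/382737 = -2/99639199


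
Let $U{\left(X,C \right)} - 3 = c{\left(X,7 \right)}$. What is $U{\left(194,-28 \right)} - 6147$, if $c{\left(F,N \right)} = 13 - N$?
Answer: $-6138$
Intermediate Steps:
$U{\left(X,C \right)} = 9$ ($U{\left(X,C \right)} = 3 + \left(13 - 7\right) = 3 + 6 = 9$)
$U{\left(194,-28 \right)} - 6147 = 9 - 6147 = -6138$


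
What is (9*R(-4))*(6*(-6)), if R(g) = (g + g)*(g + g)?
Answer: -20736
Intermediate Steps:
R(g) = 4*g² (R(g) = (2*g)*(2*g) = 4*g²)
(9*R(-4))*(6*(-6)) = (9*(4*(-4)²))*(6*(-6)) = (9*(4*16))*(-36) = (9*64)*(-36) = 576*(-36) = -20736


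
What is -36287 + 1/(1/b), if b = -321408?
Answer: -357695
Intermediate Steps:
-36287 + 1/(1/b) = -36287 + 1/(1/(-321408)) = -36287 + 1/(-1/321408) = -36287 - 321408 = -357695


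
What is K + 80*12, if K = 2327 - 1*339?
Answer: 2948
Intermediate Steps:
K = 1988 (K = 2327 - 339 = 1988)
K + 80*12 = 1988 + 80*12 = 1988 + 960 = 2948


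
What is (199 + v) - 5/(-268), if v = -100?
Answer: 26537/268 ≈ 99.019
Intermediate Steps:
(199 + v) - 5/(-268) = (199 - 100) - 5/(-268) = 99 - 5*(-1/268) = 99 + 5/268 = 26537/268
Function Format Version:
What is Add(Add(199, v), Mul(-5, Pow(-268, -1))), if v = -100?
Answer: Rational(26537, 268) ≈ 99.019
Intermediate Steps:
Add(Add(199, v), Mul(-5, Pow(-268, -1))) = Add(Add(199, -100), Mul(-5, Pow(-268, -1))) = Add(99, Mul(-5, Rational(-1, 268))) = Add(99, Rational(5, 268)) = Rational(26537, 268)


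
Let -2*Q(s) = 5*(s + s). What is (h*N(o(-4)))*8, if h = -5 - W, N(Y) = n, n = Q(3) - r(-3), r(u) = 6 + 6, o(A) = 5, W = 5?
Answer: 2160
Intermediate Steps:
r(u) = 12
Q(s) = -5*s (Q(s) = -5*(s + s)/2 = -5*2*s/2 = -5*s)
n = -27 (n = -5*3 - 1*12 = -15 - 12 = -27)
N(Y) = -27
h = -10 (h = -5 - 1*5 = -5 - 5 = -10)
(h*N(o(-4)))*8 = -10*(-27)*8 = 270*8 = 2160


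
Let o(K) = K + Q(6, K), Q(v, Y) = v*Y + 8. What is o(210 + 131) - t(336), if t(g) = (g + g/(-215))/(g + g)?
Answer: 514818/215 ≈ 2394.5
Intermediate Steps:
Q(v, Y) = 8 + Y*v (Q(v, Y) = Y*v + 8 = 8 + Y*v)
o(K) = 8 + 7*K (o(K) = K + (8 + K*6) = K + (8 + 6*K) = 8 + 7*K)
t(g) = 107/215 (t(g) = (g + g*(-1/215))/((2*g)) = (g - g/215)*(1/(2*g)) = (214*g/215)*(1/(2*g)) = 107/215)
o(210 + 131) - t(336) = (8 + 7*(210 + 131)) - 1*107/215 = (8 + 7*341) - 107/215 = (8 + 2387) - 107/215 = 2395 - 107/215 = 514818/215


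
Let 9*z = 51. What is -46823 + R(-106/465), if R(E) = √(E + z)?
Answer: -46823 + √130665/155 ≈ -46821.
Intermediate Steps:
z = 17/3 (z = (⅑)*51 = 17/3 ≈ 5.6667)
R(E) = √(17/3 + E) (R(E) = √(E + 17/3) = √(17/3 + E))
-46823 + R(-106/465) = -46823 + √(51 + 9*(-106/465))/3 = -46823 + √(51 - 318/155)/3 = -46823 + √(7587/155)/3 = -46823 + (3*√130665/155)/3 = -46823 + √130665/155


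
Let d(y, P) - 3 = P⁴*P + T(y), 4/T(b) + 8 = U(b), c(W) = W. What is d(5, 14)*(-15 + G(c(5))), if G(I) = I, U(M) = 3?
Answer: -5378262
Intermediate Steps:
T(b) = -⅘ (T(b) = 4/(-8 + 3) = 4/(-5) = 4*(-⅕) = -⅘)
d(y, P) = 11/5 + P⁵ (d(y, P) = 3 + (P⁴*P - ⅘) = 3 + (P⁵ - ⅘) = 3 + (-⅘ + P⁵) = 11/5 + P⁵)
d(5, 14)*(-15 + G(c(5))) = (11/5 + 14⁵)*(-15 + 5) = (11/5 + 537824)*(-10) = (2689131/5)*(-10) = -5378262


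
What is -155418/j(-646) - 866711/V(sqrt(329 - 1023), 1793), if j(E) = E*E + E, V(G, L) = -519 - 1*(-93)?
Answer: 60177710717/29583570 ≈ 2034.2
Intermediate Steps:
V(G, L) = -426 (V(G, L) = -519 + 93 = -426)
j(E) = E + E**2 (j(E) = E**2 + E = E + E**2)
-155418/j(-646) - 866711/V(sqrt(329 - 1023), 1793) = -155418*(-1/(646*(1 - 646))) - 866711/(-426) = -155418/((-646*(-645))) - 866711*(-1/426) = -155418/416670 + 866711/426 = -155418*1/416670 + 866711/426 = -25903/69445 + 866711/426 = 60177710717/29583570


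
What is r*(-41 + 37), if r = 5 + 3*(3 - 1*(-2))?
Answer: -80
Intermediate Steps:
r = 20 (r = 5 + 3*(3 + 2) = 5 + 3*5 = 5 + 15 = 20)
r*(-41 + 37) = 20*(-41 + 37) = 20*(-4) = -80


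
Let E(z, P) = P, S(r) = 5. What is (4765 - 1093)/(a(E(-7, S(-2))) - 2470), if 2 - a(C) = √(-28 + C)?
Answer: -1006944/676783 + 408*I*√23/676783 ≈ -1.4878 + 0.0028912*I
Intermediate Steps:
a(C) = 2 - √(-28 + C)
(4765 - 1093)/(a(E(-7, S(-2))) - 2470) = (4765 - 1093)/((2 - √(-28 + 5)) - 2470) = 3672/((2 - √(-23)) - 2470) = 3672/((2 - I*√23) - 2470) = 3672/(-2468 - I*√23)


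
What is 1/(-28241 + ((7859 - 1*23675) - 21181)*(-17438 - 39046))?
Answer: 1/2089710307 ≈ 4.7854e-10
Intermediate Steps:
1/(-28241 + ((7859 - 1*23675) - 21181)*(-17438 - 39046)) = 1/(-28241 + ((7859 - 23675) - 21181)*(-56484)) = 1/(-28241 + (-15816 - 21181)*(-56484)) = 1/(-28241 - 36997*(-56484)) = 1/(-28241 + 2089738548) = 1/2089710307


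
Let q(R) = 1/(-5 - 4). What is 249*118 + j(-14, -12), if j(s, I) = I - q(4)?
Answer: 264331/9 ≈ 29370.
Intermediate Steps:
q(R) = -1/9 (q(R) = 1/(-9) = -1/9)
j(s, I) = 1/9 + I (j(s, I) = I - 1*(-1/9) = I + 1/9 = 1/9 + I)
249*118 + j(-14, -12) = 249*118 + (1/9 - 12) = 29382 - 107/9 = 264331/9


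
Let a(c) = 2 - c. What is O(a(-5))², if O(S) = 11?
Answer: 121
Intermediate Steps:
O(a(-5))² = 11² = 121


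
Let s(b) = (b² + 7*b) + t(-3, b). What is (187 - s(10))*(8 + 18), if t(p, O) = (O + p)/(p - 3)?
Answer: 1417/3 ≈ 472.33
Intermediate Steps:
t(p, O) = (O + p)/(-3 + p)
s(b) = ½ + b² + 41*b/6 (s(b) = (b² + 7*b) + (b - 3)/(-3 - 3) = (b² + 7*b) + (-3 + b)/(-6) = (b² + 7*b) - (-3 + b)/6 = (b² + 7*b) + (½ - b/6) = ½ + b² + 41*b/6)
(187 - s(10))*(8 + 18) = (187 - (½ + 10² + (41/6)*10))*(8 + 18) = (187 - (½ + 100 + 205/3))*26 = (187 - 1*1013/6)*26 = (187 - 1013/6)*26 = (109/6)*26 = 1417/3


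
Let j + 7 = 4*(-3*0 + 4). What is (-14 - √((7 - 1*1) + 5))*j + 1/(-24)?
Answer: -3025/24 - 9*√11 ≈ -155.89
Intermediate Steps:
j = 9 (j = -7 + 4*(-3*0 + 4) = -7 + 4*(0 + 4) = -7 + 4*4 = -7 + 16 = 9)
(-14 - √((7 - 1*1) + 5))*j + 1/(-24) = (-14 - √((7 - 1*1) + 5))*9 + 1/(-24) = (-14 - √((7 - 1) + 5))*9 - 1/24 = (-14 - √(6 + 5))*9 - 1/24 = (-14 - √11)*9 - 1/24 = (-126 - 9*√11) - 1/24 = -3025/24 - 9*√11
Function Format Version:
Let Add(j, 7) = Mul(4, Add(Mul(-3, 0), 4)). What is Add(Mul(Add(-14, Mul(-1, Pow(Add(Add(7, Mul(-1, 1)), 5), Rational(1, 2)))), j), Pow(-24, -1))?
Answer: Add(Rational(-3025, 24), Mul(-9, Pow(11, Rational(1, 2)))) ≈ -155.89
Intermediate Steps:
j = 9 (j = Add(-7, Mul(4, Add(Mul(-3, 0), 4))) = Add(-7, Mul(4, Add(0, 4))) = Add(-7, Mul(4, 4)) = Add(-7, 16) = 9)
Add(Mul(Add(-14, Mul(-1, Pow(Add(Add(7, Mul(-1, 1)), 5), Rational(1, 2)))), j), Pow(-24, -1)) = Add(Mul(Add(-14, Mul(-1, Pow(Add(Add(7, Mul(-1, 1)), 5), Rational(1, 2)))), 9), Pow(-24, -1)) = Add(Mul(Add(-14, Mul(-1, Pow(Add(Add(7, -1), 5), Rational(1, 2)))), 9), Rational(-1, 24)) = Add(Mul(Add(-14, Mul(-1, Pow(Add(6, 5), Rational(1, 2)))), 9), Rational(-1, 24)) = Add(Mul(Add(-14, Mul(-1, Pow(11, Rational(1, 2)))), 9), Rational(-1, 24)) = Add(Add(-126, Mul(-9, Pow(11, Rational(1, 2)))), Rational(-1, 24)) = Add(Rational(-3025, 24), Mul(-9, Pow(11, Rational(1, 2))))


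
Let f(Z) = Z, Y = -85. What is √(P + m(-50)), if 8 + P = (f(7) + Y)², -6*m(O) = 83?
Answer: √218238/6 ≈ 77.860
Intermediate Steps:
m(O) = -83/6 (m(O) = -⅙*83 = -83/6)
P = 6076 (P = -8 + (7 - 85)² = -8 + (-78)² = -8 + 6084 = 6076)
√(P + m(-50)) = √(6076 - 83/6) = √(36373/6) = √218238/6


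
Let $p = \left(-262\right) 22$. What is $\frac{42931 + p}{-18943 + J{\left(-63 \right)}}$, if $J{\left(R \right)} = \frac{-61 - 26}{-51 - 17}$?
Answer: $- \frac{2527356}{1288037} \approx -1.9622$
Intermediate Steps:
$p = -5764$
$J{\left(R \right)} = \frac{87}{68}$ ($J{\left(R \right)} = - \frac{87}{-68} = \left(-87\right) \left(- \frac{1}{68}\right) = \frac{87}{68}$)
$\frac{42931 + p}{-18943 + J{\left(-63 \right)}} = \frac{42931 - 5764}{-18943 + \frac{87}{68}} = \frac{37167}{- \frac{1288037}{68}} = 37167 \left(- \frac{68}{1288037}\right) = - \frac{2527356}{1288037}$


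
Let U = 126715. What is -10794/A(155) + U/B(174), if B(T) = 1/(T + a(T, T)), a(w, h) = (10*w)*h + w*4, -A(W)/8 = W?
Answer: 23854174784397/620 ≈ 3.8474e+10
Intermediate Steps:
A(W) = -8*W
a(w, h) = 4*w + 10*h*w (a(w, h) = 10*h*w + 4*w = 4*w + 10*h*w)
B(T) = 1/(T + 2*T*(2 + 5*T))
-10794/A(155) + U/B(174) = -10794/((-8*155)) + 126715/(((⅕)/(174*(1 + 2*174)))) = -10794/(-1240) + 126715/(((⅕)*(1/174)/(1 + 348))) = -10794*(-1/1240) + 126715/(((⅕)*(1/174)/349)) = 5397/620 + 126715/(((⅕)*(1/174)*(1/349))) = 5397/620 + 126715/(1/303630) = 5397/620 + 126715*303630 = 5397/620 + 38474475450 = 23854174784397/620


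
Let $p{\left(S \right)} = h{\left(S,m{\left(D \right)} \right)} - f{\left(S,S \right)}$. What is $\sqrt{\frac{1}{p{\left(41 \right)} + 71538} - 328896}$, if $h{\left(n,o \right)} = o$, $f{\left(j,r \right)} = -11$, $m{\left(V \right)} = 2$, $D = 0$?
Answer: $\frac{i \sqrt{1683798069914945}}{71551} \approx 573.49 i$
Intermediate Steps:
$p{\left(S \right)} = 13$ ($p{\left(S \right)} = 2 - -11 = 2 + 11 = 13$)
$\sqrt{\frac{1}{p{\left(41 \right)} + 71538} - 328896} = \sqrt{\frac{1}{13 + 71538} - 328896} = \sqrt{\frac{1}{71551} - 328896} = \sqrt{- \frac{23532837695}{71551}} = \frac{i \sqrt{1683798069914945}}{71551}$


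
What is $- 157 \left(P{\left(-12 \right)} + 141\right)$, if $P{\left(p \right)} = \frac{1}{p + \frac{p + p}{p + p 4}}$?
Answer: $- \frac{1283161}{58} \approx -22123.0$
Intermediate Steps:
$P{\left(p \right)} = \frac{1}{\frac{2}{5} + p}$ ($P{\left(p \right)} = \frac{1}{p + \frac{2 p}{p + 4 p}} = \frac{1}{p + \frac{2 p}{5 p}} = \frac{1}{p + 2 p \frac{1}{5 p}} = \frac{1}{p + \frac{2}{5}} = \frac{1}{\frac{2}{5} + p}$)
$- 157 \left(P{\left(-12 \right)} + 141\right) = - 157 \left(\frac{5}{2 + 5 \left(-12\right)} + 141\right) = - 157 \left(\frac{5}{2 - 60} + 141\right) = - 157 \left(\frac{5}{-58} + 141\right) = - 157 \left(5 \left(- \frac{1}{58}\right) + 141\right) = - 157 \left(- \frac{5}{58} + 141\right) = \left(-157\right) \frac{8173}{58} = - \frac{1283161}{58}$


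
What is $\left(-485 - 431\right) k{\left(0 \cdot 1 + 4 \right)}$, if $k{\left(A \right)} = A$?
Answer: $-3664$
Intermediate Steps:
$\left(-485 - 431\right) k{\left(0 \cdot 1 + 4 \right)} = \left(-485 - 431\right) \left(0 \cdot 1 + 4\right) = - 916 \left(0 + 4\right) = \left(-916\right) 4 = -3664$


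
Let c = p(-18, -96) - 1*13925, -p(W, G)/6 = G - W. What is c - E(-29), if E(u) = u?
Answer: -13428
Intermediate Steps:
p(W, G) = -6*G + 6*W (p(W, G) = -6*(G - W) = -6*G + 6*W)
c = -13457 (c = (-6*(-96) + 6*(-18)) - 1*13925 = (576 - 108) - 13925 = 468 - 13925 = -13457)
c - E(-29) = -13457 - 1*(-29) = -13457 + 29 = -13428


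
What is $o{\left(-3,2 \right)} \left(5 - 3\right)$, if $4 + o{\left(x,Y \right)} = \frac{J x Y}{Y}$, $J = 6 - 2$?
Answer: $-32$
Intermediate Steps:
$J = 4$ ($J = 6 - 2 = 4$)
$o{\left(x,Y \right)} = -4 + 4 x$ ($o{\left(x,Y \right)} = -4 + \frac{4 x Y}{Y} = -4 + \frac{4 Y x}{Y} = -4 + 4 x$)
$o{\left(-3,2 \right)} \left(5 - 3\right) = \left(-4 + 4 \left(-3\right)\right) \left(5 - 3\right) = \left(-4 - 12\right) 2 = \left(-16\right) 2 = -32$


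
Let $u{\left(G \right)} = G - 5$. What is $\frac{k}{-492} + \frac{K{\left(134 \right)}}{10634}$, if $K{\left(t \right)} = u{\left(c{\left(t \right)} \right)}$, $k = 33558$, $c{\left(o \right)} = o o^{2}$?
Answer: $\frac{34456039}{217997} \approx 158.06$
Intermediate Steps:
$c{\left(o \right)} = o^{3}$
$u{\left(G \right)} = -5 + G$
$K{\left(t \right)} = -5 + t^{3}$
$\frac{k}{-492} + \frac{K{\left(134 \right)}}{10634} = \frac{33558}{-492} + \frac{-5 + 134^{3}}{10634} = 33558 \left(- \frac{1}{492}\right) + \left(-5 + 2406104\right) \frac{1}{10634} = - \frac{5593}{82} + 2406099 \cdot \frac{1}{10634} = - \frac{5593}{82} + \frac{2406099}{10634} = \frac{34456039}{217997}$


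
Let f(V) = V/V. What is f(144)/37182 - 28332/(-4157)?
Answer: 1053444581/154565574 ≈ 6.8155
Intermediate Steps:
f(V) = 1
f(144)/37182 - 28332/(-4157) = 1/37182 - 28332/(-4157) = 1*(1/37182) - 28332*(-1/4157) = 1/37182 + 28332/4157 = 1053444581/154565574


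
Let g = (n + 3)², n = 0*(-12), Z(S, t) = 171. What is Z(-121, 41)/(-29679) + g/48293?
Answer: -2663664/477762649 ≈ -0.0055753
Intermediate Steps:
n = 0
g = 9 (g = (0 + 3)² = 3² = 9)
Z(-121, 41)/(-29679) + g/48293 = 171/(-29679) + 9/48293 = 171*(-1/29679) + 9*(1/48293) = -57/9893 + 9/48293 = -2663664/477762649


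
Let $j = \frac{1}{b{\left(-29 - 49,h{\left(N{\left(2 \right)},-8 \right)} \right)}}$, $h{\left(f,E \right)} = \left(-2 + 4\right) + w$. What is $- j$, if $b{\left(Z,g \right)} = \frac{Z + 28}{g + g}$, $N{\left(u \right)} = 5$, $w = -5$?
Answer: $- \frac{3}{25} \approx -0.12$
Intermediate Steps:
$h{\left(f,E \right)} = -3$ ($h{\left(f,E \right)} = \left(-2 + 4\right) - 5 = 2 - 5 = -3$)
$b{\left(Z,g \right)} = \frac{28 + Z}{2 g}$
$j = \frac{3}{25}$ ($j = \frac{1}{\frac{1}{2} \frac{1}{-3} \left(28 - 78\right)} = \frac{1}{\frac{1}{2} \left(- \frac{1}{3}\right) \left(28 - 78\right)} = \frac{1}{\frac{1}{2} \left(- \frac{1}{3}\right) \left(-50\right)} = \frac{1}{\frac{25}{3}} = \frac{3}{25} \approx 0.12$)
$- j = \left(-1\right) \frac{3}{25} = - \frac{3}{25}$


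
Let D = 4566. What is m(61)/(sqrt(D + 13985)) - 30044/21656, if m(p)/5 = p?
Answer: -7511/5414 + 305*sqrt(18551)/18551 ≈ 0.85199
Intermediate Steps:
m(p) = 5*p
m(61)/(sqrt(D + 13985)) - 30044/21656 = (5*61)/(sqrt(4566 + 13985)) - 30044/21656 = 305/(sqrt(18551)) - 30044*1/21656 = 305*(sqrt(18551)/18551) - 7511/5414 = 305*sqrt(18551)/18551 - 7511/5414 = -7511/5414 + 305*sqrt(18551)/18551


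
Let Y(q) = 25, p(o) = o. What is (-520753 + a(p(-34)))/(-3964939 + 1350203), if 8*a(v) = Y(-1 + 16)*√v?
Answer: 520753/2614736 - 25*I*√34/20917888 ≈ 0.19916 - 6.9689e-6*I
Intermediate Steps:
a(v) = 25*√v/8 (a(v) = (25*√v)/8 = 25*√v/8)
(-520753 + a(p(-34)))/(-3964939 + 1350203) = (-520753 + 25*√(-34)/8)/(-3964939 + 1350203) = (-520753 + 25*(I*√34)/8)/(-2614736) = (-520753 + 25*I*√34/8)*(-1/2614736) = 520753/2614736 - 25*I*√34/20917888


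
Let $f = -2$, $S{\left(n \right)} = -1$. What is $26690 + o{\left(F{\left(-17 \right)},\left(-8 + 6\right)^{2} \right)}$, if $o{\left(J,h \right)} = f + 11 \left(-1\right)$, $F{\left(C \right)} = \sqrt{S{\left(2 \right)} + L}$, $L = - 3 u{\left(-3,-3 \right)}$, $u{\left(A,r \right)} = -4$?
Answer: $26677$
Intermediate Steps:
$L = 12$ ($L = \left(-3\right) \left(-4\right) = 12$)
$F{\left(C \right)} = \sqrt{11}$ ($F{\left(C \right)} = \sqrt{-1 + 12} = \sqrt{11}$)
$o{\left(J,h \right)} = -13$ ($o{\left(J,h \right)} = -2 + 11 \left(-1\right) = -2 - 11 = -13$)
$26690 + o{\left(F{\left(-17 \right)},\left(-8 + 6\right)^{2} \right)} = 26690 - 13 = 26677$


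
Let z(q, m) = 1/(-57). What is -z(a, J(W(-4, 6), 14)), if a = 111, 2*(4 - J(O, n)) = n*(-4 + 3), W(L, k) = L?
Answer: 1/57 ≈ 0.017544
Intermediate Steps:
J(O, n) = 4 + n/2 (J(O, n) = 4 - n*(-4 + 3)/2 = 4 - n*(-1)/2 = 4 - (-1)*n/2 = 4 + n/2)
z(q, m) = -1/57
-z(a, J(W(-4, 6), 14)) = -1*(-1/57) = 1/57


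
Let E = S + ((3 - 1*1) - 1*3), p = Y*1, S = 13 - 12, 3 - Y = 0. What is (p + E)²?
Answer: 9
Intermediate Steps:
Y = 3 (Y = 3 - 1*0 = 3 + 0 = 3)
S = 1
p = 3 (p = 3*1 = 3)
E = 0 (E = 1 + ((3 - 1*1) - 1*3) = 1 + ((3 - 1) - 3) = 1 + (2 - 3) = 1 - 1 = 0)
(p + E)² = (3 + 0)² = 3² = 9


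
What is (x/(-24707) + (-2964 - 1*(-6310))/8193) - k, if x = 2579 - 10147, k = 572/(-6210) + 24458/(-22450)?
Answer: 891902879435393/470348393732325 ≈ 1.8963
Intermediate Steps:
k = -8236279/6970725 (k = 572*(-1/6210) + 24458*(-1/22450) = -286/3105 - 12229/11225 = -8236279/6970725 ≈ -1.1816)
x = -7568
(x/(-24707) + (-2964 - 1*(-6310))/8193) - k = (-7568/(-24707) + (-2964 - 1*(-6310))/8193) - 1*(-8236279/6970725) = (-7568*(-1/24707) + (-2964 + 6310)*(1/8193)) + 8236279/6970725 = (7568/24707 + 3346*(1/8193)) + 8236279/6970725 = (7568/24707 + 3346/8193) + 8236279/6970725 = 144674246/202424451 + 8236279/6970725 = 891902879435393/470348393732325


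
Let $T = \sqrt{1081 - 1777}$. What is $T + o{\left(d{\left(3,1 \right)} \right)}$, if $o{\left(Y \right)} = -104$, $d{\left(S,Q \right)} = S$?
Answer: $-104 + 2 i \sqrt{174} \approx -104.0 + 26.382 i$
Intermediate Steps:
$T = 2 i \sqrt{174}$ ($T = \sqrt{-696} = 2 i \sqrt{174} \approx 26.382 i$)
$T + o{\left(d{\left(3,1 \right)} \right)} = 2 i \sqrt{174} - 104 = -104 + 2 i \sqrt{174}$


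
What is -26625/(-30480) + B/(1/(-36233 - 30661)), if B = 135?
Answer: -18350360305/2032 ≈ -9.0307e+6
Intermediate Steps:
-26625/(-30480) + B/(1/(-36233 - 30661)) = -26625/(-30480) + 135/(1/(-36233 - 30661)) = -26625*(-1/30480) + 135/(1/(-66894)) = 1775/2032 + 135/(-1/66894) = 1775/2032 + 135*(-66894) = 1775/2032 - 9030690 = -18350360305/2032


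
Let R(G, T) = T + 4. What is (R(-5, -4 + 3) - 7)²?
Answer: 16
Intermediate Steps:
R(G, T) = 4 + T
(R(-5, -4 + 3) - 7)² = ((4 + (-4 + 3)) - 7)² = ((4 - 1) - 7)² = (3 - 7)² = (-4)² = 16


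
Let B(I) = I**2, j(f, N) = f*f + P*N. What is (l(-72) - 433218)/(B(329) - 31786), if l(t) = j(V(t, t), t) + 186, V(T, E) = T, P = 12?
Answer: -142904/25485 ≈ -5.6074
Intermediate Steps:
j(f, N) = f**2 + 12*N (j(f, N) = f*f + 12*N = f**2 + 12*N)
l(t) = 186 + t**2 + 12*t (l(t) = (t**2 + 12*t) + 186 = 186 + t**2 + 12*t)
(l(-72) - 433218)/(B(329) - 31786) = ((186 + (-72)**2 + 12*(-72)) - 433218)/(329**2 - 31786) = ((186 + 5184 - 864) - 433218)/(108241 - 31786) = (4506 - 433218)/76455 = -428712*1/76455 = -142904/25485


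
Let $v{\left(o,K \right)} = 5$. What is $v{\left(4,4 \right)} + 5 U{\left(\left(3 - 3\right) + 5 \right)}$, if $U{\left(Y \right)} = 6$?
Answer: $35$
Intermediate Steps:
$v{\left(4,4 \right)} + 5 U{\left(\left(3 - 3\right) + 5 \right)} = 5 + 5 \cdot 6 = 5 + 30 = 35$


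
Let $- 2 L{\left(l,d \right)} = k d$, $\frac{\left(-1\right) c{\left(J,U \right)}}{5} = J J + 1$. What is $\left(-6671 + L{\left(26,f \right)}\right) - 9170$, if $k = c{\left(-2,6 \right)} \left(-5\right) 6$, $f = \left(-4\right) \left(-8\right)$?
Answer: $-27841$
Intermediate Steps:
$f = 32$
$c{\left(J,U \right)} = -5 - 5 J^{2}$ ($c{\left(J,U \right)} = - 5 \left(J J + 1\right) = - 5 \left(J^{2} + 1\right) = - 5 \left(1 + J^{2}\right) = -5 - 5 J^{2}$)
$k = 750$ ($k = \left(-5 - 5 \left(-2\right)^{2}\right) \left(-5\right) 6 = \left(-5 - 20\right) \left(-5\right) 6 = \left(-25\right) \left(-5\right) 6 = 125 \cdot 6 = 750$)
$L{\left(l,d \right)} = - 375 d$ ($L{\left(l,d \right)} = - \frac{750 d}{2} = - 375 d$)
$\left(-6671 + L{\left(26,f \right)}\right) - 9170 = \left(-6671 - 12000\right) - 9170 = -18671 - 9170 = -27841$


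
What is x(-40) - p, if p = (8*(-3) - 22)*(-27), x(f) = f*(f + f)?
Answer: 1958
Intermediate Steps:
x(f) = 2*f² (x(f) = f*(2*f) = 2*f²)
p = 1242 (p = (-24 - 22)*(-27) = -46*(-27) = 1242)
x(-40) - p = 2*(-40)² - 1*1242 = 2*1600 - 1242 = 3200 - 1242 = 1958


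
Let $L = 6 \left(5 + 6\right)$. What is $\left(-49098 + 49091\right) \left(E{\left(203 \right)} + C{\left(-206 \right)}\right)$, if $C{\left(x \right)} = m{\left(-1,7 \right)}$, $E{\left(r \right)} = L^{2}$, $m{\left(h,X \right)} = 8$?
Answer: $-30548$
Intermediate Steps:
$L = 66$ ($L = 6 \cdot 11 = 66$)
$E{\left(r \right)} = 4356$ ($E{\left(r \right)} = 66^{2} = 4356$)
$C{\left(x \right)} = 8$
$\left(-49098 + 49091\right) \left(E{\left(203 \right)} + C{\left(-206 \right)}\right) = \left(-49098 + 49091\right) \left(4356 + 8\right) = \left(-7\right) 4364 = -30548$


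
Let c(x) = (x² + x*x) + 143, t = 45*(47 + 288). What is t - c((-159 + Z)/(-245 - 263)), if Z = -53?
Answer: 240832610/16129 ≈ 14932.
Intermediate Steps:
t = 15075 (t = 45*335 = 15075)
c(x) = 143 + 2*x² (c(x) = (x² + x²) + 143 = 2*x² + 143 = 143 + 2*x²)
t - c((-159 + Z)/(-245 - 263)) = 15075 - (143 + 2*((-159 - 53)/(-245 - 263))²) = 15075 - (143 + 2*(-212/(-508))²) = 15075 - (143 + 2*(-212*(-1/508))²) = 15075 - (143 + 2*(53/127)²) = 15075 - (143 + 2*(2809/16129)) = 15075 - (143 + 5618/16129) = 15075 - 1*2312065/16129 = 15075 - 2312065/16129 = 240832610/16129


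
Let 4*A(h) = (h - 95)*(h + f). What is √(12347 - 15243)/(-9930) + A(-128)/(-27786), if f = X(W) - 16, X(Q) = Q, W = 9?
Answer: -10035/37048 - 2*I*√181/4965 ≈ -0.27086 - 0.0054194*I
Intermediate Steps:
f = -7 (f = 9 - 16 = -7)
A(h) = (-95 + h)*(-7 + h)/4 (A(h) = ((h - 95)*(h - 7))/4 = ((-95 + h)*(-7 + h))/4 = (-95 + h)*(-7 + h)/4)
√(12347 - 15243)/(-9930) + A(-128)/(-27786) = √(12347 - 15243)/(-9930) + (665/4 - 51/2*(-128) + (¼)*(-128)²)/(-27786) = √(-2896)*(-1/9930) + (665/4 + 3264 + (¼)*16384)*(-1/27786) = (4*I*√181)*(-1/9930) + (665/4 + 3264 + 4096)*(-1/27786) = -2*I*√181/4965 + (30105/4)*(-1/27786) = -2*I*√181/4965 - 10035/37048 = -10035/37048 - 2*I*√181/4965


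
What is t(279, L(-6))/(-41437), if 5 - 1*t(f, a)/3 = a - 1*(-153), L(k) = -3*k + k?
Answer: 480/41437 ≈ 0.011584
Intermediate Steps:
L(k) = -2*k
t(f, a) = -444 - 3*a (t(f, a) = 15 - 3*(a - 1*(-153)) = 15 - 3*(a + 153) = 15 - 3*(153 + a) = 15 + (-459 - 3*a) = -444 - 3*a)
t(279, L(-6))/(-41437) = (-444 - (-6)*(-6))/(-41437) = (-444 - 3*12)*(-1/41437) = (-444 - 36)*(-1/41437) = -480*(-1/41437) = 480/41437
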